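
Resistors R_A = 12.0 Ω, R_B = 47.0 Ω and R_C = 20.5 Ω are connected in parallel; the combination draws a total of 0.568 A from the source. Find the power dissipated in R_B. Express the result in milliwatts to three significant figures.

Only the total current is stated, so first find the parallel equivalent to get the voltage across the combination.
1/R_eq = 1/12.0 + 1/47.0 + 1/20.5 ⇒ R_eq = 6.519 Ω
V = I_total × R_eq = 0.5680 × 6.519 = 3.703 V
P_R_B = V² / R_B = (3.703)² / 47.0 = 0.2917 W

292 mW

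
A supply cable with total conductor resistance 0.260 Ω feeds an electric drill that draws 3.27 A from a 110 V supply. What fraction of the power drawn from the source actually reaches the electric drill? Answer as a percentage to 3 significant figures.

99.2 %

The supply cable carries the full 3.27 A.
P_line = I² R_line = (3.270)² × 0.260 = 2.780 W
P_source = V I = 110 × 3.270 = 359.7 W; P_load = 356.9 W
η = P_load / P_source = 356.9 / 359.7 = 0.9923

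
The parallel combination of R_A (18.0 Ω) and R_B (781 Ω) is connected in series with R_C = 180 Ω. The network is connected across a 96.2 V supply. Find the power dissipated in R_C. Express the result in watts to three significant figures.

42.7 W

Collapse the R_A‖R_B pair into one equivalent R_p; then R_p and R_C form a series string.
R_p = (18.0×781)/(18.0+781) = 17.59 Ω
R_total = R_p + 180 = 17.59 + 180 = 197.6 Ω
I = V / R_total = 96.2 / 197.6 = 0.4869 A
All the supply current flows through R_C; use P = I²R_C.
P_R_C = (0.4869)² × 180 = 42.67 W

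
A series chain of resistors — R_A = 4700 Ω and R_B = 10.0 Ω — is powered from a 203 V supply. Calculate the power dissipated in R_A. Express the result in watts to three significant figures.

8.73 W

Since the resistors are in series they all carry the loop current I = V/R_total; the power in any one is I²R.
R_total = 4700 + 10.0 = 4710 Ω
I = V / R_total = 203 / 4710 = 0.04310 A
P_R_A = I² × R_A = (0.04310)² × 4700 = 8.731 W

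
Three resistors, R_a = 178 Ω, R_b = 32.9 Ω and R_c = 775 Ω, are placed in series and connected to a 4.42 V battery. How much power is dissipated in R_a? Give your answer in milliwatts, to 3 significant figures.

3.58 mW

In a series string the same current flows through every resistor — find that current, then P = I²R for the one we want.
R_total = 178 + 32.9 + 775 = 985.9 Ω
I = V / R_total = 4.42 / 985.9 = 0.004483 A
P_R_a = I² × R_a = (0.004483)² × 178 = 0.003578 W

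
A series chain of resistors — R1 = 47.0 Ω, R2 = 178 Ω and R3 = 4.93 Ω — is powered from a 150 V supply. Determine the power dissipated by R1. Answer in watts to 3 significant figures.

The current is common to all series resistors; compute it, then apply P = I²R for the target.
R_total = 47.0 + 178 + 4.93 = 229.9 Ω
I = V / R_total = 150 / 229.9 = 0.6524 A
P_R1 = I² × R1 = (0.6524)² × 47.0 = 20.00 W

20.0 W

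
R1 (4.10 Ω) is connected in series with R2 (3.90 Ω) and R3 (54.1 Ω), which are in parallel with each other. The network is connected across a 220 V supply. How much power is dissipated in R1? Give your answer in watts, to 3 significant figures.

3310 W

Reduce the parallel pair to R_p first; the network is then a simple series string.
R_p = (3.90×54.1)/(3.90+54.1) = 3.638 Ω
R_total = 4.10 + 3.638 = 7.738 Ω
I = V / R_total = 220 / 7.738 = 28.43 A
R1 is in the main series path, so its power is I²R1.
P_R1 = (28.43)² × 4.10 = 3314 W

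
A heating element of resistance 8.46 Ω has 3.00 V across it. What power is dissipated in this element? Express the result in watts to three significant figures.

1.06 W

Voltage and resistance are given, so P = V²/R is the one-step route.
P = (3.00 V)² / 8.46 Ω = 1.064 W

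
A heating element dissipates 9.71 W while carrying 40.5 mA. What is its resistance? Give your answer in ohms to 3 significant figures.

From P = V I = I²R = V²/R, with the two given quantities we get R = P / I².
R = 9.71 / (0.04050)² = 5920 Ω

5920 Ω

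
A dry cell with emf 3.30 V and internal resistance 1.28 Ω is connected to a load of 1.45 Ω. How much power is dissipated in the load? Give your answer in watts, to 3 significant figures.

Find the circuit current first, then P = I²R for the load (series elements share I).
I = ε / (r + R) = 3.30 / (1.28 + 1.45) = 1.209 A
P_load = I² R = (1.209)² × 1.45 = 2.119 W

2.12 W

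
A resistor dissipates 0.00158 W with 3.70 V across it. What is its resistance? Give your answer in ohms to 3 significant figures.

8660 Ω

From P = V I = I²R = V²/R, with the two given quantities we get R = V² / P.
R = (3.70)² / 0.00158 = 8665 Ω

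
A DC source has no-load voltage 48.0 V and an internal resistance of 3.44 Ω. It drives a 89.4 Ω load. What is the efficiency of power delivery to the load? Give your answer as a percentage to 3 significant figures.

96.3 %

η = P_load/(P_load+P_int) = I²R/(I²R+I²r) = R/(R+r) — the I² cancels for series elements.
η = R / (R + r) = 89.4 / (89.4 + 3.44) = 0.9629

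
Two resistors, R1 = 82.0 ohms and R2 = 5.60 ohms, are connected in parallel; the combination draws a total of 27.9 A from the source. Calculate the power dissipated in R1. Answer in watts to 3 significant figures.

We need the common branch voltage; get it from I_total × R_eq, then P = V²/R for the branch.
1/R_eq = 1/82.0 + 1/5.60 ⇒ R_eq = 5.242 Ω
V = I_total × R_eq = 27.90 × 5.242 = 146.3 V
P_R1 = V² / R1 = (146.3)² / 82.0 = 260.8 W

261 W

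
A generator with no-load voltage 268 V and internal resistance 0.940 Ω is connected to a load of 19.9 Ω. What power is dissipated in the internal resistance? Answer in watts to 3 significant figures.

The source's internal resistance is just another series element carrying I; its dissipation is I²r.
I = ε / (r + R) = 268 / (0.940 + 19.9) = 12.86 A
P_int = I² r = (12.86)² × 0.940 = 155.5 W

155 W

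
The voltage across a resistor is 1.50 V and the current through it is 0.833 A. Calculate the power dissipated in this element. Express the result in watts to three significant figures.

1.25 W

With V and I both given, power follows immediately from P = V I.
P = 1.50 V × 0.8330 A = 1.249 W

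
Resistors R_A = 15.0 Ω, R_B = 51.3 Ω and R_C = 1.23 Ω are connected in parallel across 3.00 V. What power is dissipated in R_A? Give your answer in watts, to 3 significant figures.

0.600 W

R_A sits directly across the source, so P = V²/R with V = 3.00 V.
P_R_A = V² / R_A = (3.00)² / 15.0 Ω = 0.6000 W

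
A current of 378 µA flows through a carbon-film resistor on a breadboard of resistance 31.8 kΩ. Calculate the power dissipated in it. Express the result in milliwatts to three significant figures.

4.54 mW

With I and R stated, P = I²R applies in one step.
P = (0.0003780 A)² × 31800 Ω = 0.004544 W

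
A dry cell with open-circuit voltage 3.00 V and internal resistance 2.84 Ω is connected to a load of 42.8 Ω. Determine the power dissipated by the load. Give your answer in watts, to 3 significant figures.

Find the circuit current first, then P = I²R for the load (series elements share I).
I = ε / (r + R) = 3.00 / (2.84 + 42.8) = 0.06573 A
P_load = I² R = (0.06573)² × 42.8 = 0.1849 W

0.185 W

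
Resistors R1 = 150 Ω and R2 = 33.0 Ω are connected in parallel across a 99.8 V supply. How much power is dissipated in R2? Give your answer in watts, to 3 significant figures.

302 W

Parallel branches share the same voltage; P = V²/R gives the branch power in one step.
P_R2 = V² / R2 = (99.8)² / 33.0 Ω = 301.8 W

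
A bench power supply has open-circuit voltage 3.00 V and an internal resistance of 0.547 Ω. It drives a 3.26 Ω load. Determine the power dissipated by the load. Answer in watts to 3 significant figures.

2.02 W

The internal resistance and the load are in series, so the same I flows through both; get I from ε/(r+R), then I²R for the load.
I = ε / (r + R) = 3.00 / (0.547 + 3.26) = 0.7880 A
P_load = I² R = (0.7880)² × 3.26 = 2.024 W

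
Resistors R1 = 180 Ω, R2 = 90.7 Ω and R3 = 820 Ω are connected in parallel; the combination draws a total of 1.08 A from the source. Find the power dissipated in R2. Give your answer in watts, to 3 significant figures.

40.6 W

Only the total current is stated, so first find the parallel equivalent to get the voltage across the combination.
1/R_eq = 1/180 + 1/90.7 + 1/820 ⇒ R_eq = 56.18 Ω
V = I_total × R_eq = 1.080 × 56.18 = 60.67 V
P_R2 = V² / R2 = (60.67)² / 90.7 = 40.59 W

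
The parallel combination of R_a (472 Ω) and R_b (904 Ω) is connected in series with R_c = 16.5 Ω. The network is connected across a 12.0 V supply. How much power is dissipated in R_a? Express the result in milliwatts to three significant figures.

275 mW

Combine R_a and R_b into their parallel equivalent first, reducing the network to two series resistors.
R_p = (472×904)/(472+904) = 310.1 Ω
R_total = R_p + 16.5 = 310.1 + 16.5 = 326.6 Ω
I = V / R_total = 12.0 / 326.6 = 0.03674 A
Voltage across the parallel pair: V_p = I × R_p = 0.03674 × 310.1 = 11.39 V
R_a has V_p across it, so P = V_p²/R_a.
P_R_a = (11.39)² / 472 = 0.2750 W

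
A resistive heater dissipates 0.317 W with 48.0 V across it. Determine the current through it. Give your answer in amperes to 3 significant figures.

0.00660 A

Inverting the appropriate power form: I = P / V.
I = 0.317 / 48.0 = 0.006604 A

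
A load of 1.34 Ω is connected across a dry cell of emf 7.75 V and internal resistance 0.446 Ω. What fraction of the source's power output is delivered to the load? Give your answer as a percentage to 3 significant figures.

Efficiency is P_load / P_total. With a series r and R sharing the same I, P = I²R for each, so η = R/(R+r).
η = R / (R + r) = 1.34 / (1.34 + 0.446) = 0.7503

75.0 %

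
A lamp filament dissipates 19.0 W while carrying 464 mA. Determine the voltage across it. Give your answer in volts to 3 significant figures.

Inverting the appropriate power form: V = P / I.
V = 19.0 / 0.4640 = 40.95 V

40.9 V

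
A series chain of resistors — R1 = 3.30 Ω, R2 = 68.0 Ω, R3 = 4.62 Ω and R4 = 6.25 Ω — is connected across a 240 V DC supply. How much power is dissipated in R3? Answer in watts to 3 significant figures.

39.4 W

Since the resistors are in series they all carry the loop current I = V/R_total; the power in any one is I²R.
R_total = 3.30 + 68.0 + 4.62 + 6.25 = 82.17 Ω
I = V / R_total = 240 / 82.17 = 2.921 A
P_R3 = I² × R3 = (2.921)² × 4.62 = 39.41 W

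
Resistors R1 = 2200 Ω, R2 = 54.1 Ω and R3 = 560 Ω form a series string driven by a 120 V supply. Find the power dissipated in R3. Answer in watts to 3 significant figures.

1.02 W

Every series element carries the same I. Get I from the total resistance, then P = I² × R3.
R_total = 2200 + 54.1 + 560 = 2814 Ω
I = V / R_total = 120 / 2814 = 0.04264 A
P_R3 = I² × R3 = (0.04264)² × 560 = 1.018 W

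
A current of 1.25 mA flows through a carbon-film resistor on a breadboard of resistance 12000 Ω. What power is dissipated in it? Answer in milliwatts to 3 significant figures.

Knowing I and R, the power is just I²R — no need to find V first.
P = (0.001250 A)² × 12000 Ω = 0.01875 W

18.8 mW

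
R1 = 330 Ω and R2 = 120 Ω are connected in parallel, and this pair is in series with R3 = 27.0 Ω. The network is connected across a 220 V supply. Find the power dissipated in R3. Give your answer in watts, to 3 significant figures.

98.8 W

Collapse the R1‖R2 pair into one equivalent R_p; then R_p and R3 form a series string.
R_p = (330×120)/(330+120) = 88.00 Ω
R_total = R_p + 27.0 = 88.00 + 27.0 = 115.0 Ω
I = V / R_total = 220 / 115.0 = 1.913 A
R3 carries the full series current, so P = I²R.
P_R3 = (1.913)² × 27.0 = 98.81 W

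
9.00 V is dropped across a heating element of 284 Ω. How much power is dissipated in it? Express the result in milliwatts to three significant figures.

285 mW

With V across and R both known, P = V²/R gives the dissipation directly.
P = (9.00 V)² / 284 Ω = 0.2852 W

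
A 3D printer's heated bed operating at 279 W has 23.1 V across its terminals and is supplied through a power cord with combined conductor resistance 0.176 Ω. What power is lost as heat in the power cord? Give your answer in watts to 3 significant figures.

Line loss is just I²R for the cable — we know both I and R_line directly.
I = P / V = 279 / 23.1 = 12.08 A through the power cord.
P_line = I² R_line = (12.08)² × 0.176 = 25.67 W

25.7 W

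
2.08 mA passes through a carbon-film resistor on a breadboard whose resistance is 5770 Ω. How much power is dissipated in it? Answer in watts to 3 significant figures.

0.0250 W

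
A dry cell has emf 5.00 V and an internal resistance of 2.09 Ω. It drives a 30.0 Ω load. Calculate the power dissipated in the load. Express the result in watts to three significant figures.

0.728 W

Find the circuit current first, then P = I²R for the load (series elements share I).
I = ε / (r + R) = 5.00 / (2.09 + 30.0) = 0.1558 A
P_load = I² R = (0.1558)² × 30.0 = 0.7283 W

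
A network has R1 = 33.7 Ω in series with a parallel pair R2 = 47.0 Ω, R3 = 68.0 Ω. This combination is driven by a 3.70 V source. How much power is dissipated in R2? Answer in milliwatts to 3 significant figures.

First combine the parallel branches into one equivalent R_p, then R1 + R_p is a series pair.
R_p = (47.0×68.0)/(47.0+68.0) = 27.79 Ω
R_total = 33.7 + 27.79 = 61.49 Ω
I = V / R_total = 3.70 / 61.49 = 0.06017 A
Voltage across the parallel pair: V_p = I × R_p = 0.06017 × 27.79 = 1.672 V
R2 sees V_p directly, so P = V_p² / R2.
P_R2 = (1.672)² / 47.0 = 0.05950 W

59.5 mW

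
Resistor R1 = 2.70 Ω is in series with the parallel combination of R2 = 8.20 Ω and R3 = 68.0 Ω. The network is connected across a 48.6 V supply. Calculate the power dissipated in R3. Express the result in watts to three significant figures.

18.5 W

Replace R2 and R3 with their parallel equivalent so the circuit becomes R1 in series with R_p.
R_p = (8.20×68.0)/(8.20+68.0) = 7.318 Ω
R_total = 2.70 + 7.318 = 10.02 Ω
I = V / R_total = 48.6 / 10.02 = 4.851 A
Voltage across the parallel pair: V_p = I × R_p = 4.851 × 7.318 = 35.50 V
With V_p across R3, its power is V_p²/R3.
P_R3 = (35.50)² / 68.0 = 18.53 W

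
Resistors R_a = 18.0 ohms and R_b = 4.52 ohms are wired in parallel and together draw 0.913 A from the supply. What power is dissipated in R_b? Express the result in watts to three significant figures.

2.41 W

Parallel branches share V, not I — compute V via R_eq, then use V²/R for the target branch.
1/R_eq = 1/18.0 + 1/4.52 ⇒ R_eq = 3.613 Ω
V = I_total × R_eq = 0.9130 × 3.613 = 3.298 V
P_R_b = V² / R_b = (3.298)² / 4.52 = 2.407 W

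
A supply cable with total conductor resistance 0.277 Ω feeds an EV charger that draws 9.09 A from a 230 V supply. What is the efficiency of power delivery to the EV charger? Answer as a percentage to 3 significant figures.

98.9 %

The supply cable carries the full 9.09 A.
P_line = I² R_line = (9.090)² × 0.277 = 22.89 W
P_source = V I = 230 × 9.090 = 2091 W; P_load = 2068 W
η = P_load / P_source = 2068 / 2091 = 0.9891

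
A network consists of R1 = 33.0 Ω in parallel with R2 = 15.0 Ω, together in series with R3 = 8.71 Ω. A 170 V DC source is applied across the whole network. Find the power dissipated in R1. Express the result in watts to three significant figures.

257 W

First find R_p for the parallel pair, then treat R_p + R3 as a series loop.
R_p = (33.0×15.0)/(33.0+15.0) = 10.31 Ω
R_total = R_p + 8.71 = 10.31 + 8.71 = 19.02 Ω
I = V / R_total = 170 / 19.02 = 8.937 A
Voltage across the parallel pair: V_p = I × R_p = 8.937 × 10.31 = 92.16 V
Use P = V²/R for R1 with V = V_p.
P_R1 = (92.16)² / 33.0 = 257.4 W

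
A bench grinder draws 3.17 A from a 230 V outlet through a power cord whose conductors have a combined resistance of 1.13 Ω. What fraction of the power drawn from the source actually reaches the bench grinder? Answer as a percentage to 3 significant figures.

The power cord carries the full 3.17 A.
P_line = I² R_line = (3.170)² × 1.13 = 11.36 W
P_source = V I = 230 × 3.170 = 729.1 W; P_load = 717.7 W
η = P_load / P_source = 717.7 / 729.1 = 0.9844

98.4 %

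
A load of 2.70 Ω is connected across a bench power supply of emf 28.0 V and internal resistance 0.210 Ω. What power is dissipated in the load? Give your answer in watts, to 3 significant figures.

Find the circuit current first, then P = I²R for the load (series elements share I).
I = ε / (r + R) = 28.0 / (0.210 + 2.70) = 9.622 A
P_load = I² R = (9.622)² × 2.70 = 250.0 W

250 W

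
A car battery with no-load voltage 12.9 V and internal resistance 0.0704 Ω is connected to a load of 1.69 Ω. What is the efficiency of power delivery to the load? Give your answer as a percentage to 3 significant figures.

η = P_load/(P_load+P_int) = I²R/(I²R+I²r) = R/(R+r) — the I² cancels for series elements.
η = R / (R + r) = 1.69 / (1.69 + 0.0704) = 0.9600

96.0 %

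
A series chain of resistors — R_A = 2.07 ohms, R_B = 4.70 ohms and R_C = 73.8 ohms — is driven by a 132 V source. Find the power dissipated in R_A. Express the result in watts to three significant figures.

In a series string the same current flows through every resistor — find that current, then P = I²R for the one we want.
R_total = 2.07 + 4.70 + 73.8 = 80.57 Ω
I = V / R_total = 132 / 80.57 = 1.638 A
P_R_A = I² × R_A = (1.638)² × 2.07 = 5.556 W

5.56 W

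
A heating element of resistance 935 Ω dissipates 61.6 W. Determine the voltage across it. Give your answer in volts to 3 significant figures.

From P = V I = I²R = V²/R, with the two given quantities we get V = √(P R).
V = √(61.6 × 935) = 240.0 V

240 V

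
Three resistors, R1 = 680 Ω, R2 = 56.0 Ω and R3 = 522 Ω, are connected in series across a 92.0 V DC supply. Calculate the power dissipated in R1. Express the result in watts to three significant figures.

3.64 W

Every series element carries the same I. Get I from the total resistance, then P = I² × R1.
R_total = 680 + 56.0 + 522 = 1258 Ω
I = V / R_total = 92.0 / 1258 = 0.07313 A
P_R1 = I² × R1 = (0.07313)² × 680 = 3.637 W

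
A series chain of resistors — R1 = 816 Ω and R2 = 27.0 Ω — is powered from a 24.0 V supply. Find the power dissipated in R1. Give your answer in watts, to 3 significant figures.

0.661 W

In a series string the same current flows through every resistor — find that current, then P = I²R for the one we want.
R_total = 816 + 27.0 = 843.0 Ω
I = V / R_total = 24.0 / 843.0 = 0.02847 A
P_R1 = I² × R1 = (0.02847)² × 816 = 0.6614 W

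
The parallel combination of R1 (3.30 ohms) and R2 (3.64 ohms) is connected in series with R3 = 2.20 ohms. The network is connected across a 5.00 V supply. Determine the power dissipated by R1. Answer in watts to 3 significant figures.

Reduce the parallel combination to a single R_p; the circuit then becomes R_p in series with the remaining resistor.
R_p = (3.30×3.64)/(3.30+3.64) = 1.731 Ω
R_total = R_p + 2.20 = 1.731 + 2.20 = 3.931 Ω
I = V / R_total = 5.00 / 3.931 = 1.272 A
Voltage across the parallel pair: V_p = I × R_p = 1.272 × 1.731 = 2.202 V
R1 sits across V_p; its power is V_p²/R.
P_R1 = (2.202)² / 3.30 = 1.469 W

1.47 W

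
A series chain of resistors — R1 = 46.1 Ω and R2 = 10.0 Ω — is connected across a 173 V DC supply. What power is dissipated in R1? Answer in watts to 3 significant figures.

The current is common to all series resistors; compute it, then apply P = I²R for the target.
R_total = 46.1 + 10.0 = 56.10 Ω
I = V / R_total = 173 / 56.10 = 3.084 A
P_R1 = I² × R1 = (3.084)² × 46.1 = 438.4 W

438 W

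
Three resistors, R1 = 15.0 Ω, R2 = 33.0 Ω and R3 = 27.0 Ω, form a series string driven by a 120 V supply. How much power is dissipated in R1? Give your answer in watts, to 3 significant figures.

Every series element carries the same I. Get I from the total resistance, then P = I² × R1.
R_total = 15.0 + 33.0 + 27.0 = 75.00 Ω
I = V / R_total = 120 / 75.00 = 1.600 A
P_R1 = I² × R1 = (1.600)² × 15.0 = 38.40 W

38.4 W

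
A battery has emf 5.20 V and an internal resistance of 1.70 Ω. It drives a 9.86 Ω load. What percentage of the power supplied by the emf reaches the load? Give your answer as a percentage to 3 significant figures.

Efficiency is P_load / P_total. With a series r and R sharing the same I, P = I²R for each, so η = R/(R+r).
η = R / (R + r) = 9.86 / (9.86 + 1.70) = 0.8529

85.3 %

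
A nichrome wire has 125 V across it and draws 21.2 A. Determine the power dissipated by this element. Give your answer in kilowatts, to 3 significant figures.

2.65 kW

Since both terminal voltage and current are stated, P = V I gives the power in one step.
P = 125 V × 21.20 A = 2650 W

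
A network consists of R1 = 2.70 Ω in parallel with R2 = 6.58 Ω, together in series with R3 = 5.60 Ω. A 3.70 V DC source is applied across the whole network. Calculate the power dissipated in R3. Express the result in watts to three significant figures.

1.36 W

First find R_p for the parallel pair, then treat R_p + R3 as a series loop.
R_p = (2.70×6.58)/(2.70+6.58) = 1.914 Ω
R_total = R_p + 5.60 = 1.914 + 5.60 = 7.514 Ω
I = V / R_total = 3.70 / 7.514 = 0.4924 A
R3 is the series element, so its power is I²R.
P_R3 = (0.4924)² × 5.60 = 1.358 W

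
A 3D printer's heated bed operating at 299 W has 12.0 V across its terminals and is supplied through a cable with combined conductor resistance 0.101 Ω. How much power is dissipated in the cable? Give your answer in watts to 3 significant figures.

62.7 W

The cable is a series resistance carrying the load current; its dissipation is I²R_line.
I = P / V = 299 / 12.0 = 24.92 A through the cable.
P_line = I² R_line = (24.92)² × 0.101 = 62.70 W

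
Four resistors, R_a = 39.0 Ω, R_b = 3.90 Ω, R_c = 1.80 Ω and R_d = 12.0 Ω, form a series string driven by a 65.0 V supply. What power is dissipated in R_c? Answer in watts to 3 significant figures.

2.37 W

Every series element carries the same I. Get I from the total resistance, then P = I² × R_c.
R_total = 39.0 + 3.90 + 1.80 + 12.0 = 56.70 Ω
I = V / R_total = 65.0 / 56.70 = 1.146 A
P_R_c = I² × R_c = (1.146)² × 1.80 = 2.366 W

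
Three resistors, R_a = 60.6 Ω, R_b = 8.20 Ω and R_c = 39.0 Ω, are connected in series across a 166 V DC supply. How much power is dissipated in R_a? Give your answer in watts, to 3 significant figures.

Every series element carries the same I. Get I from the total resistance, then P = I² × R_a.
R_total = 60.6 + 8.20 + 39.0 = 107.8 Ω
I = V / R_total = 166 / 107.8 = 1.540 A
P_R_a = I² × R_a = (1.540)² × 60.6 = 143.7 W

144 W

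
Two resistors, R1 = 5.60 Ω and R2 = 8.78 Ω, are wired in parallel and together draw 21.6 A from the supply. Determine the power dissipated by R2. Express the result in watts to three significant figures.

621 W

The branches share the same voltage, but only the total current is given — find V from the equivalent resistance first.
1/R_eq = 1/5.60 + 1/8.78 ⇒ R_eq = 3.419 Ω
V = I_total × R_eq = 21.60 × 3.419 = 73.85 V
P_R2 = V² / R2 = (73.85)² / 8.78 = 621.2 W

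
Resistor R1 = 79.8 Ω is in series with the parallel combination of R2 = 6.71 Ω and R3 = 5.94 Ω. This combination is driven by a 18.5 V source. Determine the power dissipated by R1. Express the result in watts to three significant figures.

Reduce the parallel pair to R_p first; the network is then a simple series string.
R_p = (6.71×5.94)/(6.71+5.94) = 3.151 Ω
R_total = 79.8 + 3.151 = 82.95 Ω
I = V / R_total = 18.5 / 82.95 = 0.2230 A
All the current flows through R1; use P = I²R.
P_R1 = (0.2230)² × 79.8 = 3.969 W

3.97 W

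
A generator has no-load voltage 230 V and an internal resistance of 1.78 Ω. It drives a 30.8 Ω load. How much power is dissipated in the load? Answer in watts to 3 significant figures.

1530 W

The internal resistance and the load are in series, so the same I flows through both; get I from ε/(r+R), then I²R for the load.
I = ε / (r + R) = 230 / (1.78 + 30.8) = 7.060 A
P_load = I² R = (7.060)² × 30.8 = 1535 W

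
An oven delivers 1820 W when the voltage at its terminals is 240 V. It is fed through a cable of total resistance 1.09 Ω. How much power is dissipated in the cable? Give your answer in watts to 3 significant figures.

Only the current and the line resistance are needed for the I²R loss.
I = P / V = 1820 / 240 = 7.583 A through the cable.
P_line = I² R_line = (7.583)² × 1.09 = 62.68 W

62.7 W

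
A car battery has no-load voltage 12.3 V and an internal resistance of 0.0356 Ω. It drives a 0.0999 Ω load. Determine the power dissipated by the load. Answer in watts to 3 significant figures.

The internal resistance and the load are in series, so the same I flows through both; get I from ε/(r+R), then I²R for the load.
I = ε / (r + R) = 12.3 / (0.0356 + 0.0999) = 90.77 A
P_load = I² R = (90.77)² × 0.0999 = 823.2 W

823 W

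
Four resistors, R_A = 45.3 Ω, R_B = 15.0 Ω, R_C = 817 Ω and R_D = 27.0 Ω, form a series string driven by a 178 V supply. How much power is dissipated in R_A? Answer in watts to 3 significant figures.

In a series string the same current flows through every resistor — find that current, then P = I²R for the one we want.
R_total = 45.3 + 15.0 + 817 + 27.0 = 904.3 Ω
I = V / R_total = 178 / 904.3 = 0.1968 A
P_R_A = I² × R_A = (0.1968)² × 45.3 = 1.755 W

1.76 W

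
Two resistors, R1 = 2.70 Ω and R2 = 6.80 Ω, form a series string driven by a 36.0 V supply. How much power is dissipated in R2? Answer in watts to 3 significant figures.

Since the resistors are in series they all carry the loop current I = V/R_total; the power in any one is I²R.
R_total = 2.70 + 6.80 = 9.500 Ω
I = V / R_total = 36.0 / 9.500 = 3.789 A
P_R2 = I² × R2 = (3.789)² × 6.80 = 97.65 W

97.6 W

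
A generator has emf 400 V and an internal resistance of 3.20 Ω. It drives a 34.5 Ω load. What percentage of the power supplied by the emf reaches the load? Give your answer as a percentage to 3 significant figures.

η = P_load/(P_load+P_int) = I²R/(I²R+I²r) = R/(R+r) — the I² cancels for series elements.
η = R / (R + r) = 34.5 / (34.5 + 3.20) = 0.9151

91.5 %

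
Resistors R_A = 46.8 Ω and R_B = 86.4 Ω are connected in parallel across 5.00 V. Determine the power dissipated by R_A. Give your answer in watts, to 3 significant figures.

Every branch has 5.00 V across it, so for R_A the power is simply V²/R.
P_R_A = V² / R_A = (5.00)² / 46.8 Ω = 0.5342 W

0.534 W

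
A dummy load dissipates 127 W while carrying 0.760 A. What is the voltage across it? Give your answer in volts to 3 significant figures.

Rearranging the power relation for the two known quantities gives V = P / I.
V = 127 / 0.7600 = 167.1 V

167 V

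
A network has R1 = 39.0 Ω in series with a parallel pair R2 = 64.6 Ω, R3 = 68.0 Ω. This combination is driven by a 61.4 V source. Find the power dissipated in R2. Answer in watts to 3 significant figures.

12.3 W

Replace R2 and R3 with their parallel equivalent so the circuit becomes R1 in series with R_p.
R_p = (64.6×68.0)/(64.6+68.0) = 33.13 Ω
R_total = 39.0 + 33.13 = 72.13 Ω
I = V / R_total = 61.4 / 72.13 = 0.8513 A
Voltage across the parallel pair: V_p = I × R_p = 0.8513 × 33.13 = 28.20 V
R2 sees V_p directly, so P = V_p² / R2.
P_R2 = (28.20)² / 64.6 = 12.31 W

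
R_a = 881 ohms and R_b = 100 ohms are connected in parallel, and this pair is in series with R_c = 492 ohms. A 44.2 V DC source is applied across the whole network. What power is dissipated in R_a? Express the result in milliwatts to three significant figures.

52.8 mW

Collapse the R_a‖R_b pair into one equivalent R_p; then R_p and R_c form a series string.
R_p = (881×100)/(881+100) = 89.81 Ω
R_total = R_p + 492 = 89.81 + 492 = 581.8 Ω
I = V / R_total = 44.2 / 581.8 = 0.07597 A
Voltage across the parallel pair: V_p = I × R_p = 0.07597 × 89.81 = 6.823 V
R_a sits across V_p; its power is V_p²/R.
P_R_a = (6.823)² / 881 = 0.05284 W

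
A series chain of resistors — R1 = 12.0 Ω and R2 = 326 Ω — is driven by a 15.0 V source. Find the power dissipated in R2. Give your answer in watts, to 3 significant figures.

0.642 W

Since the resistors are in series they all carry the loop current I = V/R_total; the power in any one is I²R.
R_total = 12.0 + 326 = 338.0 Ω
I = V / R_total = 15.0 / 338.0 = 0.04438 A
P_R2 = I² × R2 = (0.04438)² × 326 = 0.6420 W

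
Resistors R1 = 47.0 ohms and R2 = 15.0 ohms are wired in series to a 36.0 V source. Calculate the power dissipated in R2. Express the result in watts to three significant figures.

5.06 W

In a series string the same current flows through every resistor — find that current, then P = I²R for the one we want.
R_total = 47.0 + 15.0 = 62.00 Ω
I = V / R_total = 36.0 / 62.00 = 0.5806 A
P_R2 = I² × R2 = (0.5806)² × 15.0 = 5.057 W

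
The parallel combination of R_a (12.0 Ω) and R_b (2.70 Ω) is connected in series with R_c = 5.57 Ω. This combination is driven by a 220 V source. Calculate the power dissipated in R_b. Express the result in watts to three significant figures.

Combine R_a and R_b into their parallel equivalent first, reducing the network to two series resistors.
R_p = (12.0×2.70)/(12.0+2.70) = 2.204 Ω
R_total = R_p + 5.57 = 2.204 + 5.57 = 7.774 Ω
I = V / R_total = 220 / 7.774 = 28.30 A
Voltage across the parallel pair: V_p = I × R_p = 28.30 × 2.204 = 62.37 V
R_b sits across V_p; its power is V_p²/R.
P_R_b = (62.37)² / 2.70 = 1441 W

1440 W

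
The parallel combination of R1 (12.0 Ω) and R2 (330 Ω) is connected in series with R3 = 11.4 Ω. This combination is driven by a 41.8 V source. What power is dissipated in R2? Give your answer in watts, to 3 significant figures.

Collapse the R1‖R2 pair into one equivalent R_p; then R_p and R3 form a series string.
R_p = (12.0×330)/(12.0+330) = 11.58 Ω
R_total = R_p + 11.4 = 11.58 + 11.4 = 22.98 Ω
I = V / R_total = 41.8 / 22.98 = 1.819 A
Voltage across the parallel pair: V_p = I × R_p = 1.819 × 11.58 = 21.06 V
R2 sits across V_p; its power is V_p²/R.
P_R2 = (21.06)² / 330 = 1.344 W

1.34 W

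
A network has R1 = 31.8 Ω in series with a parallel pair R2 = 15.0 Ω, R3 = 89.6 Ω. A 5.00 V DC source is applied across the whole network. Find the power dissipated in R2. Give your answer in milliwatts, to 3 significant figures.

138 mW

First combine the parallel branches into one equivalent R_p, then R1 + R_p is a series pair.
R_p = (15.0×89.6)/(15.0+89.6) = 12.85 Ω
R_total = 31.8 + 12.85 = 44.65 Ω
I = V / R_total = 5.00 / 44.65 = 0.1120 A
Voltage across the parallel pair: V_p = I × R_p = 0.1120 × 12.85 = 1.439 V
With V_p across R2, its power is V_p²/R2.
P_R2 = (1.439)² / 15.0 = 0.1380 W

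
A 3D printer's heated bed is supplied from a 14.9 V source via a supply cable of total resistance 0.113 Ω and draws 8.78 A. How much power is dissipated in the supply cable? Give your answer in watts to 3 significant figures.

The supply cable and load are in series, so the same current flows in both; the loss is I²R_line.
The supply cable carries the full 8.78 A.
P_line = I² R_line = (8.780)² × 0.113 = 8.711 W

8.71 W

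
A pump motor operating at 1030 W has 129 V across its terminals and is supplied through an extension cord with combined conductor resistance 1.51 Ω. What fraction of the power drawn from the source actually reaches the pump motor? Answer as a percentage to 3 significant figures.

I = P / V = 1030 / 129 = 7.984 A through the extension cord.
P_line = I² R_line = (7.984)² × 1.51 = 96.27 W
P_source = P_load + P_line = 1030 + 96.27 = 1126 W
η = P_load / P_source = 1030 / 1126 = 0.9145

91.5 %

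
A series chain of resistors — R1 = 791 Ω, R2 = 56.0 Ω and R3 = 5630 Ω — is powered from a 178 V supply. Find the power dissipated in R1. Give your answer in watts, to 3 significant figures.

0.597 W

In a series string the same current flows through every resistor — find that current, then P = I²R for the one we want.
R_total = 791 + 56.0 + 5630 = 6477 Ω
I = V / R_total = 178 / 6477 = 0.02748 A
P_R1 = I² × R1 = (0.02748)² × 791 = 0.5974 W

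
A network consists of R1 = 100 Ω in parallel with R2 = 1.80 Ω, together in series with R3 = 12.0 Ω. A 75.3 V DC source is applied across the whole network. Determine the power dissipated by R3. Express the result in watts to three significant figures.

Reduce the parallel combination to a single R_p; the circuit then becomes R_p in series with the remaining resistor.
R_p = (100×1.80)/(100+1.80) = 1.768 Ω
R_total = R_p + 12.0 = 1.768 + 12.0 = 13.77 Ω
I = V / R_total = 75.3 / 13.77 = 5.469 A
All the supply current flows through R3; use P = I²R3.
P_R3 = (5.469)² × 12.0 = 358.9 W

359 W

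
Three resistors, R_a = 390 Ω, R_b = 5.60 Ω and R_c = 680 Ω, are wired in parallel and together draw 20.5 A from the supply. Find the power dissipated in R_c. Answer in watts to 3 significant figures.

Only the total current is stated, so first find the parallel equivalent to get the voltage across the combination.
1/R_eq = 1/390 + 1/5.60 + 1/680 ⇒ R_eq = 5.476 Ω
V = I_total × R_eq = 20.50 × 5.476 = 112.3 V
P_R_c = V² / R_c = (112.3)² / 680 = 18.53 W

18.5 W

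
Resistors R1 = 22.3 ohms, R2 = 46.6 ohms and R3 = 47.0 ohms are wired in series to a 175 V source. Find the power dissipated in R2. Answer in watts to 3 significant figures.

Since the resistors are in series they all carry the loop current I = V/R_total; the power in any one is I²R.
R_total = 22.3 + 46.6 + 47.0 = 115.9 Ω
I = V / R_total = 175 / 115.9 = 1.510 A
P_R2 = I² × R2 = (1.510)² × 46.6 = 106.2 W

106 W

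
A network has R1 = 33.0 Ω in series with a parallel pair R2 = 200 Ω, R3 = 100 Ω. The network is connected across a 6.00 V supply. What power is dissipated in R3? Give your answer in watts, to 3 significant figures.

Collapse R2‖R3 to a single equivalent, reducing the network to two series elements.
R_p = (200×100)/(200+100) = 66.67 Ω
R_total = 33.0 + 66.67 = 99.67 Ω
I = V / R_total = 6.00 / 99.67 = 0.06020 A
Voltage across the parallel pair: V_p = I × R_p = 0.06020 × 66.67 = 4.013 V
With V_p across R3, its power is V_p²/R3.
P_R3 = (4.013)² / 100 = 0.1611 W

0.161 W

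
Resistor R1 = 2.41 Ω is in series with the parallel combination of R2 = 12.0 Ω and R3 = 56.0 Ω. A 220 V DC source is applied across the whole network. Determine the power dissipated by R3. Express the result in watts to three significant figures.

559 W

Reduce the parallel pair to R_p first; the network is then a simple series string.
R_p = (12.0×56.0)/(12.0+56.0) = 9.882 Ω
R_total = 2.41 + 9.882 = 12.29 Ω
I = V / R_total = 220 / 12.29 = 17.90 A
Voltage across the parallel pair: V_p = I × R_p = 17.90 × 9.882 = 176.9 V
With V_p across R3, its power is V_p²/R3.
P_R3 = (176.9)² / 56.0 = 558.6 W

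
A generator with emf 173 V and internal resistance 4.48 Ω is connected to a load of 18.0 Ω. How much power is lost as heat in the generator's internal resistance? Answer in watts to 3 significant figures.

The source's internal resistance is just another series element carrying I; its dissipation is I²r.
I = ε / (r + R) = 173 / (4.48 + 18.0) = 7.696 A
P_int = I² r = (7.696)² × 4.48 = 265.3 W

265 W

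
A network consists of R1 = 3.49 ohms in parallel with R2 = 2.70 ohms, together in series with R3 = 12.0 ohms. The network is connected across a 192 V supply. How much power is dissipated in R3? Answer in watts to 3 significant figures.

Collapse the R1‖R2 pair into one equivalent R_p; then R_p and R3 form a series string.
R_p = (3.49×2.70)/(3.49+2.70) = 1.522 Ω
R_total = R_p + 12.0 = 1.522 + 12.0 = 13.52 Ω
I = V / R_total = 192 / 13.52 = 14.20 A
R3 is the series element, so its power is I²R.
P_R3 = (14.20)² × 12.0 = 2419 W

2420 W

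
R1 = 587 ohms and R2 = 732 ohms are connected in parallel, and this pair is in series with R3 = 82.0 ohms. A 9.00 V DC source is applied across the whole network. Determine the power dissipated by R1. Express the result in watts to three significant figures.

0.0881 W

Collapse the R1‖R2 pair into one equivalent R_p; then R_p and R3 form a series string.
R_p = (587×732)/(587+732) = 325.8 Ω
R_total = R_p + 82.0 = 325.8 + 82.0 = 407.8 Ω
I = V / R_total = 9.00 / 407.8 = 0.02207 A
Voltage across the parallel pair: V_p = I × R_p = 0.02207 × 325.8 = 7.190 V
R1 sits across V_p; its power is V_p²/R.
P_R1 = (7.190)² / 587 = 0.08807 W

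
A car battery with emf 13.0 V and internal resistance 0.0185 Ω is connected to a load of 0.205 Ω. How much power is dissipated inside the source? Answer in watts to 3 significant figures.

62.6 W

Internal loss is I²r, with I set by the total series resistance r+R.
I = ε / (r + R) = 13.0 / (0.0185 + 0.205) = 58.17 A
P_int = I² r = (58.17)² × 0.0185 = 62.59 W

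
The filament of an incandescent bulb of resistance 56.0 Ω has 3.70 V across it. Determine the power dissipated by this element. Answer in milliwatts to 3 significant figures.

244 mW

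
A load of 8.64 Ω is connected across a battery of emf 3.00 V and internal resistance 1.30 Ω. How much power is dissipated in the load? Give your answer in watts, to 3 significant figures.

The internal resistance and the load are in series, so the same I flows through both; get I from ε/(r+R), then I²R for the load.
I = ε / (r + R) = 3.00 / (1.30 + 8.64) = 0.3018 A
P_load = I² R = (0.3018)² × 8.64 = 0.7870 W

0.787 W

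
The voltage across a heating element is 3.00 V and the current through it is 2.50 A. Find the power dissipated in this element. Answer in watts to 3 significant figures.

7.50 W

Both the voltage across and the current through the element are known, so P = V I applies directly.
P = 3.00 V × 2.500 A = 7.500 W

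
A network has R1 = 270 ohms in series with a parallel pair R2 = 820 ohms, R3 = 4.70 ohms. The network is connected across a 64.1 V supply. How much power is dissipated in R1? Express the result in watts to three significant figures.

Collapse R2‖R3 to a single equivalent, reducing the network to two series elements.
R_p = (820×4.70)/(820+4.70) = 4.673 Ω
R_total = 270 + 4.673 = 274.7 Ω
I = V / R_total = 64.1 / 274.7 = 0.2334 A
R1 is in the main series path, so its power is I²R1.
P_R1 = (0.2334)² × 270 = 14.70 W

14.7 W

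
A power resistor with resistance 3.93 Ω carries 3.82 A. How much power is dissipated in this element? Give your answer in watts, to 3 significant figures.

57.3 W

Knowing I and R, the power is just I²R — no need to find V first.
P = (3.820 A)² × 3.93 Ω = 57.35 W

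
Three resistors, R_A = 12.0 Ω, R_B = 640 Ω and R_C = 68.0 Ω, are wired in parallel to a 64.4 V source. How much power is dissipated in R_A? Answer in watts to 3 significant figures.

346 W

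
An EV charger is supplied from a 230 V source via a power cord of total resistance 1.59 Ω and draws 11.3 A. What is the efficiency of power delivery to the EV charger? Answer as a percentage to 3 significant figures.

The power cord carries the full 11.3 A.
P_line = I² R_line = (11.30)² × 1.59 = 203.0 W
P_source = V I = 230 × 11.30 = 2599 W; P_load = 2396 W
η = P_load / P_source = 2396 / 2599 = 0.9219

92.2 %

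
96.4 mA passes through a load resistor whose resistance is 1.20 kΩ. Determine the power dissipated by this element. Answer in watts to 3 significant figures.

With I and R stated, P = I²R applies in one step.
P = (0.09640 A)² × 1200 Ω = 11.15 W

11.2 W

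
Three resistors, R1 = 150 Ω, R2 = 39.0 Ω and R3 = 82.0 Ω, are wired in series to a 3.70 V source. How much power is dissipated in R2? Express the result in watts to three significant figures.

0.00727 W

In a series string the same current flows through every resistor — find that current, then P = I²R for the one we want.
R_total = 150 + 39.0 + 82.0 = 271.0 Ω
I = V / R_total = 3.70 / 271.0 = 0.01365 A
P_R2 = I² × R2 = (0.01365)² × 39.0 = 0.007270 W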